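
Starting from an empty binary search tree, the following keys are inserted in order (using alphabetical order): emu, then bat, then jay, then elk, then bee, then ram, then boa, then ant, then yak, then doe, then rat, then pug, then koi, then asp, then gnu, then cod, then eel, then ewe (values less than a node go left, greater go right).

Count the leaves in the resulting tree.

Insert emu: tree is empty, so emu becomes the root.
Insert bat: bat < emu → go left. Place as left child of emu.
Insert jay: jay > emu → go right. Place as right child of emu.
Insert elk: elk < emu → go left; elk > bat → go right. Place as right child of bat.
Insert bee: bee < emu → go left; bee > bat → go right; bee < elk → go left. Place as left child of elk.
Insert ram: ram > emu → go right; ram > jay → go right. Place as right child of jay.
Insert boa: boa < emu → go left; boa > bat → go right; boa < elk → go left; boa > bee → go right. Place as right child of bee.
Insert ant: ant < emu → go left; ant < bat → go left. Place as left child of bat.
Insert yak: yak > emu → go right; yak > jay → go right; yak > ram → go right. Place as right child of ram.
Insert doe: doe < emu → go left; doe > bat → go right; doe < elk → go left; doe > bee → go right; doe > boa → go right. Place as right child of boa.
Insert rat: rat > emu → go right; rat > jay → go right; rat > ram → go right; rat < yak → go left. Place as left child of yak.
Insert pug: pug > emu → go right; pug > jay → go right; pug < ram → go left. Place as left child of ram.
Insert koi: koi > emu → go right; koi > jay → go right; koi < ram → go left; koi < pug → go left. Place as left child of pug.
Insert asp: asp < emu → go left; asp < bat → go left; asp > ant → go right. Place as right child of ant.
Insert gnu: gnu > emu → go right; gnu < jay → go left. Place as left child of jay.
Insert cod: cod < emu → go left; cod > bat → go right; cod < elk → go left; cod > bee → go right; cod > boa → go right; cod < doe → go left. Place as left child of doe.
Insert eel: eel < emu → go left; eel > bat → go right; eel < elk → go left; eel > bee → go right; eel > boa → go right; eel > doe → go right. Place as right child of doe.
Insert ewe: ewe > emu → go right; ewe < jay → go left; ewe < gnu → go left. Place as left child of gnu.

Leaves: asp, cod, eel, ewe, koi, rat — 6 in total.

6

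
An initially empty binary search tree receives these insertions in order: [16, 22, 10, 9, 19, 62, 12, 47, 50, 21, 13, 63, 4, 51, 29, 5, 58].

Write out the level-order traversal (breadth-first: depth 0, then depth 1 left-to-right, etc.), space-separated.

Insert 16: tree is empty, so 16 becomes the root.
Insert 22: 22 > 16 → go right. Place as right child of 16.
Insert 10: 10 < 16 → go left. Place as left child of 16.
Insert 9: 9 < 16 → go left; 9 < 10 → go left. Place as left child of 10.
Insert 19: 19 > 16 → go right; 19 < 22 → go left. Place as left child of 22.
Insert 62: 62 > 16 → go right; 62 > 22 → go right. Place as right child of 22.
Insert 12: 12 < 16 → go left; 12 > 10 → go right. Place as right child of 10.
Insert 47: 47 > 16 → go right; 47 > 22 → go right; 47 < 62 → go left. Place as left child of 62.
Insert 50: 50 > 16 → go right; 50 > 22 → go right; 50 < 62 → go left; 50 > 47 → go right. Place as right child of 47.
Insert 21: 21 > 16 → go right; 21 < 22 → go left; 21 > 19 → go right. Place as right child of 19.
Insert 13: 13 < 16 → go left; 13 > 10 → go right; 13 > 12 → go right. Place as right child of 12.
Insert 63: 63 > 16 → go right; 63 > 22 → go right; 63 > 62 → go right. Place as right child of 62.
Insert 4: 4 < 16 → go left; 4 < 10 → go left; 4 < 9 → go left. Place as left child of 9.
Insert 51: 51 > 16 → go right; 51 > 22 → go right; 51 < 62 → go left; 51 > 47 → go right; 51 > 50 → go right. Place as right child of 50.
Insert 29: 29 > 16 → go right; 29 > 22 → go right; 29 < 62 → go left; 29 < 47 → go left. Place as left child of 47.
Insert 5: 5 < 16 → go left; 5 < 10 → go left; 5 < 9 → go left; 5 > 4 → go right. Place as right child of 4.
Insert 58: 58 > 16 → go right; 58 > 22 → go right; 58 < 62 → go left; 58 > 47 → go right; 58 > 50 → go right; 58 > 51 → go right. Place as right child of 51.

16 10 22 9 12 19 62 4 13 21 47 63 5 29 50 51 58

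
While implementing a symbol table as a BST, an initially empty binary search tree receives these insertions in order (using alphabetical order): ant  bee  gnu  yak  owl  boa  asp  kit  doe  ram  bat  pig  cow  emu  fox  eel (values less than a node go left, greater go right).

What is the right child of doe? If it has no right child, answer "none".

Insert ant: tree is empty, so ant becomes the root.
Insert bee: bee > ant → go right. Place as right child of ant.
Insert gnu: gnu > ant → go right; gnu > bee → go right. Place as right child of bee.
Insert yak: yak > ant → go right; yak > bee → go right; yak > gnu → go right. Place as right child of gnu.
Insert owl: owl > ant → go right; owl > bee → go right; owl > gnu → go right; owl < yak → go left. Place as left child of yak.
Insert boa: boa > ant → go right; boa > bee → go right; boa < gnu → go left. Place as left child of gnu.
Insert asp: asp > ant → go right; asp < bee → go left. Place as left child of bee.
Insert kit: kit > ant → go right; kit > bee → go right; kit > gnu → go right; kit < yak → go left; kit < owl → go left. Place as left child of owl.
Insert doe: doe > ant → go right; doe > bee → go right; doe < gnu → go left; doe > boa → go right. Place as right child of boa.
Insert ram: ram > ant → go right; ram > bee → go right; ram > gnu → go right; ram < yak → go left; ram > owl → go right. Place as right child of owl.
Insert bat: bat > ant → go right; bat < bee → go left; bat > asp → go right. Place as right child of asp.
Insert pig: pig > ant → go right; pig > bee → go right; pig > gnu → go right; pig < yak → go left; pig > owl → go right; pig < ram → go left. Place as left child of ram.
Insert cow: cow > ant → go right; cow > bee → go right; cow < gnu → go left; cow > boa → go right; cow < doe → go left. Place as left child of doe.
Insert emu: emu > ant → go right; emu > bee → go right; emu < gnu → go left; emu > boa → go right; emu > doe → go right. Place as right child of doe.
Insert fox: fox > ant → go right; fox > bee → go right; fox < gnu → go left; fox > boa → go right; fox > doe → go right; fox > emu → go right. Place as right child of emu.
Insert eel: eel > ant → go right; eel > bee → go right; eel < gnu → go left; eel > boa → go right; eel > doe → go right; eel < emu → go left. Place as left child of emu.

emu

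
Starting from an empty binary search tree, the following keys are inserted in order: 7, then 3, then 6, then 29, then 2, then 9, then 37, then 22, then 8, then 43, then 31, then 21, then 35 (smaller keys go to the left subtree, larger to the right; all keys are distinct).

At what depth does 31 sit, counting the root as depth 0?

7: root
3: left child of 7 (depth 1)
6: right child of 3 (depth 2)
29: right child of 7 (depth 1)
2: left child of 3 (depth 2)
9: left child of 29 (depth 2)
37: right child of 29 (depth 2)
22: right child of 9 (depth 3)
8: left child of 9 (depth 3)
43: right child of 37 (depth 3)
31: left child of 37 (depth 3)
21: left child of 22 (depth 4)
35: right child of 31 (depth 4)

Path to 31: 7 → 29 → 37 → 31, which is 3 edges.

3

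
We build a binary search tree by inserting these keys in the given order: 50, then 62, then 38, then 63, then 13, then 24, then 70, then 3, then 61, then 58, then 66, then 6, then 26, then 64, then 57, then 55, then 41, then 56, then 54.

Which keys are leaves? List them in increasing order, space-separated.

Insert 50: tree is empty, so 50 becomes the root.
Insert 62: 62 > 50 → go right. Place as right child of 50.
Insert 38: 38 < 50 → go left. Place as left child of 50.
Insert 63: 63 > 50 → go right; 63 > 62 → go right. Place as right child of 62.
Insert 13: 13 < 50 → go left; 13 < 38 → go left. Place as left child of 38.
Insert 24: 24 < 50 → go left; 24 < 38 → go left; 24 > 13 → go right. Place as right child of 13.
Insert 70: 70 > 50 → go right; 70 > 62 → go right; 70 > 63 → go right. Place as right child of 63.
Insert 3: 3 < 50 → go left; 3 < 38 → go left; 3 < 13 → go left. Place as left child of 13.
Insert 61: 61 > 50 → go right; 61 < 62 → go left. Place as left child of 62.
Insert 58: 58 > 50 → go right; 58 < 62 → go left; 58 < 61 → go left. Place as left child of 61.
Insert 66: 66 > 50 → go right; 66 > 62 → go right; 66 > 63 → go right; 66 < 70 → go left. Place as left child of 70.
Insert 6: 6 < 50 → go left; 6 < 38 → go left; 6 < 13 → go left; 6 > 3 → go right. Place as right child of 3.
Insert 26: 26 < 50 → go left; 26 < 38 → go left; 26 > 13 → go right; 26 > 24 → go right. Place as right child of 24.
Insert 64: 64 > 50 → go right; 64 > 62 → go right; 64 > 63 → go right; 64 < 70 → go left; 64 < 66 → go left. Place as left child of 66.
Insert 57: 57 > 50 → go right; 57 < 62 → go left; 57 < 61 → go left; 57 < 58 → go left. Place as left child of 58.
Insert 55: 55 > 50 → go right; 55 < 62 → go left; 55 < 61 → go left; 55 < 58 → go left; 55 < 57 → go left. Place as left child of 57.
Insert 41: 41 < 50 → go left; 41 > 38 → go right. Place as right child of 38.
Insert 56: 56 > 50 → go right; 56 < 62 → go left; 56 < 61 → go left; 56 < 58 → go left; 56 < 57 → go left; 56 > 55 → go right. Place as right child of 55.
Insert 54: 54 > 50 → go right; 54 < 62 → go left; 54 < 61 → go left; 54 < 58 → go left; 54 < 57 → go left; 54 < 55 → go left. Place as left child of 55.

6 26 41 54 56 64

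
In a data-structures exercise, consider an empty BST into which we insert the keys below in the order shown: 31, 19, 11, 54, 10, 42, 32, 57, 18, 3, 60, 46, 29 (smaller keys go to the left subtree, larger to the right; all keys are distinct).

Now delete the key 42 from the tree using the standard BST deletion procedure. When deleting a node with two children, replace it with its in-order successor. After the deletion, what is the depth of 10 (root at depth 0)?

Resulting structure (node: left, right):
  31: L=19, R=54
  19: L=11, R=29
  11: L=10, R=18
  54: L=42, R=57
  10: L=3, R=–
  42: L=32, R=46
  32: L=–, R=–
  57: L=–, R=60
  18: L=–, R=–
  3: L=–, R=–
  60: L=–, R=–
  46: L=–, R=–
  29: L=–, R=–

Delete 42 (two children — replace with in-order successor).
After deletion, path to 10: 31 → 19 → 11 → 10.

3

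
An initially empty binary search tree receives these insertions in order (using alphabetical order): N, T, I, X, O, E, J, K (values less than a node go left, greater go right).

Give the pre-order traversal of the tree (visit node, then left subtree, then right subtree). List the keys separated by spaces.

N I E J K T O X

Insert N: tree is empty, so N becomes the root.
Insert T: T > N → go right. Place as right child of N.
Insert I: I < N → go left. Place as left child of N.
Insert X: X > N → go right; X > T → go right. Place as right child of T.
Insert O: O > N → go right; O < T → go left. Place as left child of T.
Insert E: E < N → go left; E < I → go left. Place as left child of I.
Insert J: J < N → go left; J > I → go right. Place as right child of I.
Insert K: K < N → go left; K > I → go right; K > J → go right. Place as right child of J.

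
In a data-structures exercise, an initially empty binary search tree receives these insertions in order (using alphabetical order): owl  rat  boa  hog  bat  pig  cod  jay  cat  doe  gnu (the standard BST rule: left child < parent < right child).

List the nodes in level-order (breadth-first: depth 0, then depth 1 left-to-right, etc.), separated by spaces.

Insert owl: tree is empty, so owl becomes the root.
Insert rat: rat > owl → go right. Place as right child of owl.
Insert boa: boa < owl → go left. Place as left child of owl.
Insert hog: hog < owl → go left; hog > boa → go right. Place as right child of boa.
Insert bat: bat < owl → go left; bat < boa → go left. Place as left child of boa.
Insert pig: pig > owl → go right; pig < rat → go left. Place as left child of rat.
Insert cod: cod < owl → go left; cod > boa → go right; cod < hog → go left. Place as left child of hog.
Insert jay: jay < owl → go left; jay > boa → go right; jay > hog → go right. Place as right child of hog.
Insert cat: cat < owl → go left; cat > boa → go right; cat < hog → go left; cat < cod → go left. Place as left child of cod.
Insert doe: doe < owl → go left; doe > boa → go right; doe < hog → go left; doe > cod → go right. Place as right child of cod.
Insert gnu: gnu < owl → go left; gnu > boa → go right; gnu < hog → go left; gnu > cod → go right; gnu > doe → go right. Place as right child of doe.

owl boa rat bat hog pig cod jay cat doe gnu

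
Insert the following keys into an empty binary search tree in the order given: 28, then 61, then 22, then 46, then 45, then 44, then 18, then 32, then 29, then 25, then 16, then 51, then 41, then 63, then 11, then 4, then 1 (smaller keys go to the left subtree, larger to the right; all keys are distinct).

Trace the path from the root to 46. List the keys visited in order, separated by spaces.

Resulting structure (node: left, right):
  28: L=22, R=61
  61: L=46, R=63
  22: L=18, R=25
  46: L=45, R=51
  45: L=44, R=–
  44: L=32, R=–
  18: L=16, R=–
  32: L=29, R=41
  29: L=–, R=–
  25: L=–, R=–
  16: L=11, R=–
  51: L=–, R=–
  41: L=–, R=–
  63: L=–, R=–
  11: L=4, R=–
  4: L=1, R=–
  1: L=–, R=–

28 61 46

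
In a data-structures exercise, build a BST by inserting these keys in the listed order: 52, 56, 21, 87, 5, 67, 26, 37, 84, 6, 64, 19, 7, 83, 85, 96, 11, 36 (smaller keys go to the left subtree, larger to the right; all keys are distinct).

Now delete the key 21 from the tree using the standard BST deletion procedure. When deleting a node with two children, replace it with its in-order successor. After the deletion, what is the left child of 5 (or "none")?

none

Insert 52: tree is empty, so 52 becomes the root.
Insert 56: 56 > 52 → go right. Place as right child of 52.
Insert 21: 21 < 52 → go left. Place as left child of 52.
Insert 87: 87 > 52 → go right; 87 > 56 → go right. Place as right child of 56.
Insert 5: 5 < 52 → go left; 5 < 21 → go left. Place as left child of 21.
Insert 67: 67 > 52 → go right; 67 > 56 → go right; 67 < 87 → go left. Place as left child of 87.
Insert 26: 26 < 52 → go left; 26 > 21 → go right. Place as right child of 21.
Insert 37: 37 < 52 → go left; 37 > 21 → go right; 37 > 26 → go right. Place as right child of 26.
Insert 84: 84 > 52 → go right; 84 > 56 → go right; 84 < 87 → go left; 84 > 67 → go right. Place as right child of 67.
Insert 6: 6 < 52 → go left; 6 < 21 → go left; 6 > 5 → go right. Place as right child of 5.
Insert 64: 64 > 52 → go right; 64 > 56 → go right; 64 < 87 → go left; 64 < 67 → go left. Place as left child of 67.
Insert 19: 19 < 52 → go left; 19 < 21 → go left; 19 > 5 → go right; 19 > 6 → go right. Place as right child of 6.
Insert 7: 7 < 52 → go left; 7 < 21 → go left; 7 > 5 → go right; 7 > 6 → go right; 7 < 19 → go left. Place as left child of 19.
Insert 83: 83 > 52 → go right; 83 > 56 → go right; 83 < 87 → go left; 83 > 67 → go right; 83 < 84 → go left. Place as left child of 84.
Insert 85: 85 > 52 → go right; 85 > 56 → go right; 85 < 87 → go left; 85 > 67 → go right; 85 > 84 → go right. Place as right child of 84.
Insert 96: 96 > 52 → go right; 96 > 56 → go right; 96 > 87 → go right. Place as right child of 87.
Insert 11: 11 < 52 → go left; 11 < 21 → go left; 11 > 5 → go right; 11 > 6 → go right; 11 < 19 → go left; 11 > 7 → go right. Place as right child of 7.
Insert 36: 36 < 52 → go left; 36 > 21 → go right; 36 > 26 → go right; 36 < 37 → go left. Place as left child of 37.

Delete 21 (two children — replace with in-order successor).
After deletion, 5's left child: none.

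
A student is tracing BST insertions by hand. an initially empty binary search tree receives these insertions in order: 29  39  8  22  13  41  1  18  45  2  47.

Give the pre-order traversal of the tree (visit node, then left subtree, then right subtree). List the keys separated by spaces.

29: root
39: right child of 29 (depth 1)
8: left child of 29 (depth 1)
22: right child of 8 (depth 2)
13: left child of 22 (depth 3)
41: right child of 39 (depth 2)
1: left child of 8 (depth 2)
18: right child of 13 (depth 4)
45: right child of 41 (depth 3)
2: right child of 1 (depth 3)
47: right child of 45 (depth 4)

29 8 1 2 22 13 18 39 41 45 47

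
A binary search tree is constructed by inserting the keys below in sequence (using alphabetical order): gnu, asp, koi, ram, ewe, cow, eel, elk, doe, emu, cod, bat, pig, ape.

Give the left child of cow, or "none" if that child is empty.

gnu: root
asp: left child of gnu (depth 1)
koi: right child of gnu (depth 1)
ram: right child of koi (depth 2)
ewe: right child of asp (depth 2)
cow: left child of ewe (depth 3)
eel: right child of cow (depth 4)
elk: right child of eel (depth 5)
doe: left child of eel (depth 5)
emu: right child of elk (depth 6)
cod: left child of cow (depth 4)
bat: left child of cod (depth 5)
pig: left child of ram (depth 3)
ape: left child of asp (depth 2)

cod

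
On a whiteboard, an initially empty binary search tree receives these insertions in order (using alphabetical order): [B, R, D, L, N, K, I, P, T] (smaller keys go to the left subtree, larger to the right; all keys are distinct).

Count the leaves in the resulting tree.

3

Insert B: tree is empty, so B becomes the root.
Insert R: R > B → go right. Place as right child of B.
Insert D: D > B → go right; D < R → go left. Place as left child of R.
Insert L: L > B → go right; L < R → go left; L > D → go right. Place as right child of D.
Insert N: N > B → go right; N < R → go left; N > D → go right; N > L → go right. Place as right child of L.
Insert K: K > B → go right; K < R → go left; K > D → go right; K < L → go left. Place as left child of L.
Insert I: I > B → go right; I < R → go left; I > D → go right; I < L → go left; I < K → go left. Place as left child of K.
Insert P: P > B → go right; P < R → go left; P > D → go right; P > L → go right; P > N → go right. Place as right child of N.
Insert T: T > B → go right; T > R → go right. Place as right child of R.

Leaves: I, P, T — 3 in total.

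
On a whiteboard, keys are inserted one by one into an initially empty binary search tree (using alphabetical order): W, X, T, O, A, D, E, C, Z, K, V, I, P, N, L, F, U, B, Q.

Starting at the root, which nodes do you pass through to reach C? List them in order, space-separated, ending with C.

W T O A D C

W: root
X: right child of W (depth 1)
T: left child of W (depth 1)
O: left child of T (depth 2)
A: left child of O (depth 3)
D: right child of A (depth 4)
E: right child of D (depth 5)
C: left child of D (depth 5)
Z: right child of X (depth 2)
K: right child of E (depth 6)
V: right child of T (depth 2)
I: left child of K (depth 7)
P: right child of O (depth 3)
N: right child of K (depth 7)
L: left child of N (depth 8)
F: left child of I (depth 8)
U: left child of V (depth 3)
B: left child of C (depth 6)
Q: right child of P (depth 4)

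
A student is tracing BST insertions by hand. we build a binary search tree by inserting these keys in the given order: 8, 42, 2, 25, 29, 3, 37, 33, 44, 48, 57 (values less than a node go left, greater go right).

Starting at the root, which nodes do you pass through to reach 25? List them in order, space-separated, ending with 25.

8 42 25

Resulting structure (node: left, right):
  8: L=2, R=42
  42: L=25, R=44
  2: L=–, R=3
  25: L=–, R=29
  29: L=–, R=37
  3: L=–, R=–
  37: L=33, R=–
  33: L=–, R=–
  44: L=–, R=48
  48: L=–, R=57
  57: L=–, R=–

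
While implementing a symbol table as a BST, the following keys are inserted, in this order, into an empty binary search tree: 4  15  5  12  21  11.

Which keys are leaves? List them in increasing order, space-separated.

11 21

Insert 4: tree is empty, so 4 becomes the root.
Insert 15: 15 > 4 → go right. Place as right child of 4.
Insert 5: 5 > 4 → go right; 5 < 15 → go left. Place as left child of 15.
Insert 12: 12 > 4 → go right; 12 < 15 → go left; 12 > 5 → go right. Place as right child of 5.
Insert 21: 21 > 4 → go right; 21 > 15 → go right. Place as right child of 15.
Insert 11: 11 > 4 → go right; 11 < 15 → go left; 11 > 5 → go right; 11 < 12 → go left. Place as left child of 12.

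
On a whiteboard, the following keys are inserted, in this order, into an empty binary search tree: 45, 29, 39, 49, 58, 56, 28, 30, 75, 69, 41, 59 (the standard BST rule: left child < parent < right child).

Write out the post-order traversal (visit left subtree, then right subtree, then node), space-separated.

45: root
29: left child of 45 (depth 1)
39: right child of 29 (depth 2)
49: right child of 45 (depth 1)
58: right child of 49 (depth 2)
56: left child of 58 (depth 3)
28: left child of 29 (depth 2)
30: left child of 39 (depth 3)
75: right child of 58 (depth 3)
69: left child of 75 (depth 4)
41: right child of 39 (depth 3)
59: left child of 69 (depth 5)

28 30 41 39 29 56 59 69 75 58 49 45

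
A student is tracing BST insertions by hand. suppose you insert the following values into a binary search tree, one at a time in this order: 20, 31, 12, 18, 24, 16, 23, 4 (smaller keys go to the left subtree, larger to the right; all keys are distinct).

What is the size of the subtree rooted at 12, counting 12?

20: root
31: right child of 20 (depth 1)
12: left child of 20 (depth 1)
18: right child of 12 (depth 2)
24: left child of 31 (depth 2)
16: left child of 18 (depth 3)
23: left child of 24 (depth 3)
4: left child of 12 (depth 2)

Subtree rooted at 12 contains: 12, 4, 18, 16 — 4 nodes.

4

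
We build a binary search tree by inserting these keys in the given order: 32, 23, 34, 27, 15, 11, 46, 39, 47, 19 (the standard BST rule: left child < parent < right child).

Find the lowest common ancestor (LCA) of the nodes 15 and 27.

23

32: root
23: left child of 32 (depth 1)
34: right child of 32 (depth 1)
27: right child of 23 (depth 2)
15: left child of 23 (depth 2)
11: left child of 15 (depth 3)
46: right child of 34 (depth 2)
39: left child of 46 (depth 3)
47: right child of 46 (depth 3)
19: right child of 15 (depth 3)

Path to 15: 32 → 23 → 15
Path to 27: 32 → 23 → 27
The paths share a prefix ending at 23, then split left and right.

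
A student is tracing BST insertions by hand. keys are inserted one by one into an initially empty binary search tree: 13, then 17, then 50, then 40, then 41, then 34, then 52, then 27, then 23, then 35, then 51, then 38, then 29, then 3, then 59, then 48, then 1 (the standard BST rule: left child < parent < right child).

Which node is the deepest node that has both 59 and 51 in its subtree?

52

Insert 13: tree is empty, so 13 becomes the root.
Insert 17: 17 > 13 → go right. Place as right child of 13.
Insert 50: 50 > 13 → go right; 50 > 17 → go right. Place as right child of 17.
Insert 40: 40 > 13 → go right; 40 > 17 → go right; 40 < 50 → go left. Place as left child of 50.
Insert 41: 41 > 13 → go right; 41 > 17 → go right; 41 < 50 → go left; 41 > 40 → go right. Place as right child of 40.
Insert 34: 34 > 13 → go right; 34 > 17 → go right; 34 < 50 → go left; 34 < 40 → go left. Place as left child of 40.
Insert 52: 52 > 13 → go right; 52 > 17 → go right; 52 > 50 → go right. Place as right child of 50.
Insert 27: 27 > 13 → go right; 27 > 17 → go right; 27 < 50 → go left; 27 < 40 → go left; 27 < 34 → go left. Place as left child of 34.
Insert 23: 23 > 13 → go right; 23 > 17 → go right; 23 < 50 → go left; 23 < 40 → go left; 23 < 34 → go left; 23 < 27 → go left. Place as left child of 27.
Insert 35: 35 > 13 → go right; 35 > 17 → go right; 35 < 50 → go left; 35 < 40 → go left; 35 > 34 → go right. Place as right child of 34.
Insert 51: 51 > 13 → go right; 51 > 17 → go right; 51 > 50 → go right; 51 < 52 → go left. Place as left child of 52.
Insert 38: 38 > 13 → go right; 38 > 17 → go right; 38 < 50 → go left; 38 < 40 → go left; 38 > 34 → go right; 38 > 35 → go right. Place as right child of 35.
Insert 29: 29 > 13 → go right; 29 > 17 → go right; 29 < 50 → go left; 29 < 40 → go left; 29 < 34 → go left; 29 > 27 → go right. Place as right child of 27.
Insert 3: 3 < 13 → go left. Place as left child of 13.
Insert 59: 59 > 13 → go right; 59 > 17 → go right; 59 > 50 → go right; 59 > 52 → go right. Place as right child of 52.
Insert 48: 48 > 13 → go right; 48 > 17 → go right; 48 < 50 → go left; 48 > 40 → go right; 48 > 41 → go right. Place as right child of 41.
Insert 1: 1 < 13 → go left; 1 < 3 → go left. Place as left child of 3.

Path to 59: 13 → 17 → 50 → 52 → 59
Path to 51: 13 → 17 → 50 → 52 → 51
The paths share a prefix ending at 52, then split left and right.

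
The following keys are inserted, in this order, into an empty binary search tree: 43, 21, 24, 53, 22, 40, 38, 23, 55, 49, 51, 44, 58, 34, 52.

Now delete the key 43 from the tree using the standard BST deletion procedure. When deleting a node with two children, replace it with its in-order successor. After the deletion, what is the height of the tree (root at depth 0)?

5

Insert 43: tree is empty, so 43 becomes the root.
Insert 21: 21 < 43 → go left. Place as left child of 43.
Insert 24: 24 < 43 → go left; 24 > 21 → go right. Place as right child of 21.
Insert 53: 53 > 43 → go right. Place as right child of 43.
Insert 22: 22 < 43 → go left; 22 > 21 → go right; 22 < 24 → go left. Place as left child of 24.
Insert 40: 40 < 43 → go left; 40 > 21 → go right; 40 > 24 → go right. Place as right child of 24.
Insert 38: 38 < 43 → go left; 38 > 21 → go right; 38 > 24 → go right; 38 < 40 → go left. Place as left child of 40.
Insert 23: 23 < 43 → go left; 23 > 21 → go right; 23 < 24 → go left; 23 > 22 → go right. Place as right child of 22.
Insert 55: 55 > 43 → go right; 55 > 53 → go right. Place as right child of 53.
Insert 49: 49 > 43 → go right; 49 < 53 → go left. Place as left child of 53.
Insert 51: 51 > 43 → go right; 51 < 53 → go left; 51 > 49 → go right. Place as right child of 49.
Insert 44: 44 > 43 → go right; 44 < 53 → go left; 44 < 49 → go left. Place as left child of 49.
Insert 58: 58 > 43 → go right; 58 > 53 → go right; 58 > 55 → go right. Place as right child of 55.
Insert 34: 34 < 43 → go left; 34 > 21 → go right; 34 > 24 → go right; 34 < 40 → go left; 34 < 38 → go left. Place as left child of 38.
Insert 52: 52 > 43 → go right; 52 < 53 → go left; 52 > 49 → go right; 52 > 51 → go right. Place as right child of 51.

Delete 43 (two children — replace with in-order successor).
After deletion, deepest node is 34 at depth 5.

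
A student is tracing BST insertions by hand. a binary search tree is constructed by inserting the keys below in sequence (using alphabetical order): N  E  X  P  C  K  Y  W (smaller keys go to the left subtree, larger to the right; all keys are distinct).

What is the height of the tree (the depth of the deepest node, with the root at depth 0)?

Resulting structure (node: left, right):
  N: L=E, R=X
  E: L=C, R=K
  X: L=P, R=Y
  P: L=–, R=W
  C: L=–, R=–
  K: L=–, R=–
  Y: L=–, R=–
  W: L=–, R=–

The deepest node is W at depth 3.

3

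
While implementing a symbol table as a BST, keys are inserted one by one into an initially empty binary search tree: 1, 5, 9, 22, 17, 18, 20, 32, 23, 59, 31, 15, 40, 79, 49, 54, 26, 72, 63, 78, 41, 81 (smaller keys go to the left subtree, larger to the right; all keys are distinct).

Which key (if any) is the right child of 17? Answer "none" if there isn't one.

Insert 1: tree is empty, so 1 becomes the root.
Insert 5: 5 > 1 → go right. Place as right child of 1.
Insert 9: 9 > 1 → go right; 9 > 5 → go right. Place as right child of 5.
Insert 22: 22 > 1 → go right; 22 > 5 → go right; 22 > 9 → go right. Place as right child of 9.
Insert 17: 17 > 1 → go right; 17 > 5 → go right; 17 > 9 → go right; 17 < 22 → go left. Place as left child of 22.
Insert 18: 18 > 1 → go right; 18 > 5 → go right; 18 > 9 → go right; 18 < 22 → go left; 18 > 17 → go right. Place as right child of 17.
Insert 20: 20 > 1 → go right; 20 > 5 → go right; 20 > 9 → go right; 20 < 22 → go left; 20 > 17 → go right; 20 > 18 → go right. Place as right child of 18.
Insert 32: 32 > 1 → go right; 32 > 5 → go right; 32 > 9 → go right; 32 > 22 → go right. Place as right child of 22.
Insert 23: 23 > 1 → go right; 23 > 5 → go right; 23 > 9 → go right; 23 > 22 → go right; 23 < 32 → go left. Place as left child of 32.
Insert 59: 59 > 1 → go right; 59 > 5 → go right; 59 > 9 → go right; 59 > 22 → go right; 59 > 32 → go right. Place as right child of 32.
Insert 31: 31 > 1 → go right; 31 > 5 → go right; 31 > 9 → go right; 31 > 22 → go right; 31 < 32 → go left; 31 > 23 → go right. Place as right child of 23.
Insert 15: 15 > 1 → go right; 15 > 5 → go right; 15 > 9 → go right; 15 < 22 → go left; 15 < 17 → go left. Place as left child of 17.
Insert 40: 40 > 1 → go right; 40 > 5 → go right; 40 > 9 → go right; 40 > 22 → go right; 40 > 32 → go right; 40 < 59 → go left. Place as left child of 59.
Insert 79: 79 > 1 → go right; 79 > 5 → go right; 79 > 9 → go right; 79 > 22 → go right; 79 > 32 → go right; 79 > 59 → go right. Place as right child of 59.
Insert 49: 49 > 1 → go right; 49 > 5 → go right; 49 > 9 → go right; 49 > 22 → go right; 49 > 32 → go right; 49 < 59 → go left; 49 > 40 → go right. Place as right child of 40.
Insert 54: 54 > 1 → go right; 54 > 5 → go right; 54 > 9 → go right; 54 > 22 → go right; 54 > 32 → go right; 54 < 59 → go left; 54 > 40 → go right; 54 > 49 → go right. Place as right child of 49.
Insert 26: 26 > 1 → go right; 26 > 5 → go right; 26 > 9 → go right; 26 > 22 → go right; 26 < 32 → go left; 26 > 23 → go right; 26 < 31 → go left. Place as left child of 31.
Insert 72: 72 > 1 → go right; 72 > 5 → go right; 72 > 9 → go right; 72 > 22 → go right; 72 > 32 → go right; 72 > 59 → go right; 72 < 79 → go left. Place as left child of 79.
Insert 63: 63 > 1 → go right; 63 > 5 → go right; 63 > 9 → go right; 63 > 22 → go right; 63 > 32 → go right; 63 > 59 → go right; 63 < 79 → go left; 63 < 72 → go left. Place as left child of 72.
Insert 78: 78 > 1 → go right; 78 > 5 → go right; 78 > 9 → go right; 78 > 22 → go right; 78 > 32 → go right; 78 > 59 → go right; 78 < 79 → go left; 78 > 72 → go right. Place as right child of 72.
Insert 41: 41 > 1 → go right; 41 > 5 → go right; 41 > 9 → go right; 41 > 22 → go right; 41 > 32 → go right; 41 < 59 → go left; 41 > 40 → go right; 41 < 49 → go left. Place as left child of 49.
Insert 81: 81 > 1 → go right; 81 > 5 → go right; 81 > 9 → go right; 81 > 22 → go right; 81 > 32 → go right; 81 > 59 → go right; 81 > 79 → go right. Place as right child of 79.

18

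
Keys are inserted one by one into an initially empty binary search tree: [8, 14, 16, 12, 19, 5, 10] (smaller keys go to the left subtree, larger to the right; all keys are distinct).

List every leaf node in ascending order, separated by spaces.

5 10 19

Insert 8: tree is empty, so 8 becomes the root.
Insert 14: 14 > 8 → go right. Place as right child of 8.
Insert 16: 16 > 8 → go right; 16 > 14 → go right. Place as right child of 14.
Insert 12: 12 > 8 → go right; 12 < 14 → go left. Place as left child of 14.
Insert 19: 19 > 8 → go right; 19 > 14 → go right; 19 > 16 → go right. Place as right child of 16.
Insert 5: 5 < 8 → go left. Place as left child of 8.
Insert 10: 10 > 8 → go right; 10 < 14 → go left; 10 < 12 → go left. Place as left child of 12.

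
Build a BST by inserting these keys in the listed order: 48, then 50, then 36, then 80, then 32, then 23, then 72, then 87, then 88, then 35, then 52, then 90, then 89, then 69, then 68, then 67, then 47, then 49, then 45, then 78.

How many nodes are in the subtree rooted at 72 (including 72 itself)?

Resulting structure (node: left, right):
  48: L=36, R=50
  50: L=49, R=80
  36: L=32, R=47
  80: L=72, R=87
  32: L=23, R=35
  23: L=–, R=–
  72: L=52, R=78
  87: L=–, R=88
  88: L=–, R=90
  35: L=–, R=–
  52: L=–, R=69
  90: L=89, R=–
  89: L=–, R=–
  69: L=68, R=–
  68: L=67, R=–
  67: L=–, R=–
  47: L=45, R=–
  49: L=–, R=–
  45: L=–, R=–
  78: L=–, R=–

Subtree rooted at 72 contains: 72, 52, 69, 68, 67, 78 — 6 nodes.

6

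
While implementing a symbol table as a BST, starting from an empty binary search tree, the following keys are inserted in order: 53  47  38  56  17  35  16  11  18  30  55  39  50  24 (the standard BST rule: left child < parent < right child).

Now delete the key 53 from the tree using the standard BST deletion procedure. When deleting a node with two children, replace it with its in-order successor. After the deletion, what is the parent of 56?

53: root
47: left child of 53 (depth 1)
38: left child of 47 (depth 2)
56: right child of 53 (depth 1)
17: left child of 38 (depth 3)
35: right child of 17 (depth 4)
16: left child of 17 (depth 4)
11: left child of 16 (depth 5)
18: left child of 35 (depth 5)
30: right child of 18 (depth 6)
55: left child of 56 (depth 2)
39: right child of 38 (depth 3)
50: right child of 47 (depth 2)
24: left child of 30 (depth 7)

Delete 53 (two children — replace with in-order successor).
After deletion, 56's parent is 55.

55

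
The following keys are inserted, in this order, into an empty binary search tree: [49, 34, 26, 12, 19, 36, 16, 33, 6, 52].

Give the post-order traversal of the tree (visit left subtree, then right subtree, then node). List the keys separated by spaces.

6 16 19 12 33 26 36 34 52 49

Insert 49: tree is empty, so 49 becomes the root.
Insert 34: 34 < 49 → go left. Place as left child of 49.
Insert 26: 26 < 49 → go left; 26 < 34 → go left. Place as left child of 34.
Insert 12: 12 < 49 → go left; 12 < 34 → go left; 12 < 26 → go left. Place as left child of 26.
Insert 19: 19 < 49 → go left; 19 < 34 → go left; 19 < 26 → go left; 19 > 12 → go right. Place as right child of 12.
Insert 36: 36 < 49 → go left; 36 > 34 → go right. Place as right child of 34.
Insert 16: 16 < 49 → go left; 16 < 34 → go left; 16 < 26 → go left; 16 > 12 → go right; 16 < 19 → go left. Place as left child of 19.
Insert 33: 33 < 49 → go left; 33 < 34 → go left; 33 > 26 → go right. Place as right child of 26.
Insert 6: 6 < 49 → go left; 6 < 34 → go left; 6 < 26 → go left; 6 < 12 → go left. Place as left child of 12.
Insert 52: 52 > 49 → go right. Place as right child of 49.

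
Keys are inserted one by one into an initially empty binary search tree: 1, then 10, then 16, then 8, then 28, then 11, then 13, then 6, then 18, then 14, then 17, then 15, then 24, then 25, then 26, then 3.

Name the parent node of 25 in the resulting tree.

24

Insert 1: tree is empty, so 1 becomes the root.
Insert 10: 10 > 1 → go right. Place as right child of 1.
Insert 16: 16 > 1 → go right; 16 > 10 → go right. Place as right child of 10.
Insert 8: 8 > 1 → go right; 8 < 10 → go left. Place as left child of 10.
Insert 28: 28 > 1 → go right; 28 > 10 → go right; 28 > 16 → go right. Place as right child of 16.
Insert 11: 11 > 1 → go right; 11 > 10 → go right; 11 < 16 → go left. Place as left child of 16.
Insert 13: 13 > 1 → go right; 13 > 10 → go right; 13 < 16 → go left; 13 > 11 → go right. Place as right child of 11.
Insert 6: 6 > 1 → go right; 6 < 10 → go left; 6 < 8 → go left. Place as left child of 8.
Insert 18: 18 > 1 → go right; 18 > 10 → go right; 18 > 16 → go right; 18 < 28 → go left. Place as left child of 28.
Insert 14: 14 > 1 → go right; 14 > 10 → go right; 14 < 16 → go left; 14 > 11 → go right; 14 > 13 → go right. Place as right child of 13.
Insert 17: 17 > 1 → go right; 17 > 10 → go right; 17 > 16 → go right; 17 < 28 → go left; 17 < 18 → go left. Place as left child of 18.
Insert 15: 15 > 1 → go right; 15 > 10 → go right; 15 < 16 → go left; 15 > 11 → go right; 15 > 13 → go right; 15 > 14 → go right. Place as right child of 14.
Insert 24: 24 > 1 → go right; 24 > 10 → go right; 24 > 16 → go right; 24 < 28 → go left; 24 > 18 → go right. Place as right child of 18.
Insert 25: 25 > 1 → go right; 25 > 10 → go right; 25 > 16 → go right; 25 < 28 → go left; 25 > 18 → go right; 25 > 24 → go right. Place as right child of 24.
Insert 26: 26 > 1 → go right; 26 > 10 → go right; 26 > 16 → go right; 26 < 28 → go left; 26 > 18 → go right; 26 > 24 → go right; 26 > 25 → go right. Place as right child of 25.
Insert 3: 3 > 1 → go right; 3 < 10 → go left; 3 < 8 → go left; 3 < 6 → go left. Place as left child of 6.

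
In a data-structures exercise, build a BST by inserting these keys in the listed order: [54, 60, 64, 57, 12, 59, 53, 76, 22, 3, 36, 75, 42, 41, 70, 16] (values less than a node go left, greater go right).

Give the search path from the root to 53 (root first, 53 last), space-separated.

Insert 54: tree is empty, so 54 becomes the root.
Insert 60: 60 > 54 → go right. Place as right child of 54.
Insert 64: 64 > 54 → go right; 64 > 60 → go right. Place as right child of 60.
Insert 57: 57 > 54 → go right; 57 < 60 → go left. Place as left child of 60.
Insert 12: 12 < 54 → go left. Place as left child of 54.
Insert 59: 59 > 54 → go right; 59 < 60 → go left; 59 > 57 → go right. Place as right child of 57.
Insert 53: 53 < 54 → go left; 53 > 12 → go right. Place as right child of 12.
Insert 76: 76 > 54 → go right; 76 > 60 → go right; 76 > 64 → go right. Place as right child of 64.
Insert 22: 22 < 54 → go left; 22 > 12 → go right; 22 < 53 → go left. Place as left child of 53.
Insert 3: 3 < 54 → go left; 3 < 12 → go left. Place as left child of 12.
Insert 36: 36 < 54 → go left; 36 > 12 → go right; 36 < 53 → go left; 36 > 22 → go right. Place as right child of 22.
Insert 75: 75 > 54 → go right; 75 > 60 → go right; 75 > 64 → go right; 75 < 76 → go left. Place as left child of 76.
Insert 42: 42 < 54 → go left; 42 > 12 → go right; 42 < 53 → go left; 42 > 22 → go right; 42 > 36 → go right. Place as right child of 36.
Insert 41: 41 < 54 → go left; 41 > 12 → go right; 41 < 53 → go left; 41 > 22 → go right; 41 > 36 → go right; 41 < 42 → go left. Place as left child of 42.
Insert 70: 70 > 54 → go right; 70 > 60 → go right; 70 > 64 → go right; 70 < 76 → go left; 70 < 75 → go left. Place as left child of 75.
Insert 16: 16 < 54 → go left; 16 > 12 → go right; 16 < 53 → go left; 16 < 22 → go left. Place as left child of 22.

54 12 53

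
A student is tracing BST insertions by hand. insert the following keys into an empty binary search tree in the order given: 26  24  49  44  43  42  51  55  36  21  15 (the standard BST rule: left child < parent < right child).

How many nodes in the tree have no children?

Resulting structure (node: left, right):
  26: L=24, R=49
  24: L=21, R=–
  49: L=44, R=51
  44: L=43, R=–
  43: L=42, R=–
  42: L=36, R=–
  51: L=–, R=55
  55: L=–, R=–
  36: L=–, R=–
  21: L=15, R=–
  15: L=–, R=–

Leaves: 15, 36, 55 — 3 in total.

3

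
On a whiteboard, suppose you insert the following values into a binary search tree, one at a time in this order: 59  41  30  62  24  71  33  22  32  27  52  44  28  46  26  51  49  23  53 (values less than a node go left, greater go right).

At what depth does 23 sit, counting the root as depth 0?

59: root
41: left child of 59 (depth 1)
30: left child of 41 (depth 2)
62: right child of 59 (depth 1)
24: left child of 30 (depth 3)
71: right child of 62 (depth 2)
33: right child of 30 (depth 3)
22: left child of 24 (depth 4)
32: left child of 33 (depth 4)
27: right child of 24 (depth 4)
52: right child of 41 (depth 2)
44: left child of 52 (depth 3)
28: right child of 27 (depth 5)
46: right child of 44 (depth 4)
26: left child of 27 (depth 5)
51: right child of 46 (depth 5)
49: left child of 51 (depth 6)
23: right child of 22 (depth 5)
53: right child of 52 (depth 3)

Path to 23: 59 → 41 → 30 → 24 → 22 → 23, which is 5 edges.

5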